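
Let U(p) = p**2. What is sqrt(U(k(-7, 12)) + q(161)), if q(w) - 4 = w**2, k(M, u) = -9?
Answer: sqrt(26006) ≈ 161.26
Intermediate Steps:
q(w) = 4 + w**2
sqrt(U(k(-7, 12)) + q(161)) = sqrt((-9)**2 + (4 + 161**2)) = sqrt(81 + (4 + 25921)) = sqrt(81 + 25925) = sqrt(26006)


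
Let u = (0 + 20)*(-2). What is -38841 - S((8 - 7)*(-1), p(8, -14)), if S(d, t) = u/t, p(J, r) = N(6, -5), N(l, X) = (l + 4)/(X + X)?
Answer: -38881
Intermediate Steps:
N(l, X) = (4 + l)/(2*X) (N(l, X) = (4 + l)/((2*X)) = (4 + l)*(1/(2*X)) = (4 + l)/(2*X))
p(J, r) = -1 (p(J, r) = (½)*(4 + 6)/(-5) = (½)*(-⅕)*10 = -1)
u = -40 (u = 20*(-2) = -40)
S(d, t) = -40/t
-38841 - S((8 - 7)*(-1), p(8, -14)) = -38841 - (-40)/(-1) = -38841 - (-40)*(-1) = -38841 - 1*40 = -38841 - 40 = -38881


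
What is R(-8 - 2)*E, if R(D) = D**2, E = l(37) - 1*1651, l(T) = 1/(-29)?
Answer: -4788000/29 ≈ -1.6510e+5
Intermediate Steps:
l(T) = -1/29
E = -47880/29 (E = -1/29 - 1*1651 = -1/29 - 1651 = -47880/29 ≈ -1651.0)
R(-8 - 2)*E = (-8 - 2)**2*(-47880/29) = (-10)**2*(-47880/29) = 100*(-47880/29) = -4788000/29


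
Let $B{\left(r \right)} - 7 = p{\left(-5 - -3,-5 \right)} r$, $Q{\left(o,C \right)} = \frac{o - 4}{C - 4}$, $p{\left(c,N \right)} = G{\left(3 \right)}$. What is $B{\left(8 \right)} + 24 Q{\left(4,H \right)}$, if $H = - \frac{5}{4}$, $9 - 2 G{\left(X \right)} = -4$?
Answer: $59$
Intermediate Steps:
$G{\left(X \right)} = \frac{13}{2}$ ($G{\left(X \right)} = \frac{9}{2} - -2 = \frac{9}{2} + 2 = \frac{13}{2}$)
$p{\left(c,N \right)} = \frac{13}{2}$
$H = - \frac{5}{4}$ ($H = \left(-5\right) \frac{1}{4} = - \frac{5}{4} \approx -1.25$)
$Q{\left(o,C \right)} = \frac{-4 + o}{-4 + C}$
$B{\left(r \right)} = 7 + \frac{13 r}{2}$
$B{\left(8 \right)} + 24 Q{\left(4,H \right)} = \left(7 + \frac{13}{2} \cdot 8\right) + 24 \frac{-4 + 4}{-4 - \frac{5}{4}} = \left(7 + 52\right) + 24 \frac{1}{- \frac{21}{4}} \cdot 0 = 59 + 24 \left(\left(- \frac{4}{21}\right) 0\right) = 59 + 24 \cdot 0 = 59 + 0 = 59$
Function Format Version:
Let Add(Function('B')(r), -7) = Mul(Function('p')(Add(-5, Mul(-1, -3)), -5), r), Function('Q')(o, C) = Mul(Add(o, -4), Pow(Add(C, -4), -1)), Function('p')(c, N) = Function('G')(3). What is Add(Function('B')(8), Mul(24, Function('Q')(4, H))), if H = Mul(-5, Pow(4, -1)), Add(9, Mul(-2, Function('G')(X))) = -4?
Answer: 59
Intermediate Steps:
Function('G')(X) = Rational(13, 2) (Function('G')(X) = Add(Rational(9, 2), Mul(Rational(-1, 2), -4)) = Add(Rational(9, 2), 2) = Rational(13, 2))
Function('p')(c, N) = Rational(13, 2)
H = Rational(-5, 4) (H = Mul(-5, Rational(1, 4)) = Rational(-5, 4) ≈ -1.2500)
Function('Q')(o, C) = Mul(Pow(Add(-4, C), -1), Add(-4, o)) (Function('Q')(o, C) = Mul(Add(-4, o), Pow(Add(-4, C), -1)) = Mul(Pow(Add(-4, C), -1), Add(-4, o)))
Function('B')(r) = Add(7, Mul(Rational(13, 2), r))
Add(Function('B')(8), Mul(24, Function('Q')(4, H))) = Add(Add(7, Mul(Rational(13, 2), 8)), Mul(24, Mul(Pow(Add(-4, Rational(-5, 4)), -1), Add(-4, 4)))) = Add(Add(7, 52), Mul(24, Mul(Pow(Rational(-21, 4), -1), 0))) = Add(59, Mul(24, Mul(Rational(-4, 21), 0))) = Add(59, Mul(24, 0)) = Add(59, 0) = 59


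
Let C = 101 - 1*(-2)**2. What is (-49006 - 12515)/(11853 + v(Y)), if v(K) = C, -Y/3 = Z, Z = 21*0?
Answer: -61521/11950 ≈ -5.1482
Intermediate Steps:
Z = 0
Y = 0 (Y = -3*0 = 0)
C = 97 (C = 101 - 1*4 = 101 - 4 = 97)
v(K) = 97
(-49006 - 12515)/(11853 + v(Y)) = (-49006 - 12515)/(11853 + 97) = -61521/11950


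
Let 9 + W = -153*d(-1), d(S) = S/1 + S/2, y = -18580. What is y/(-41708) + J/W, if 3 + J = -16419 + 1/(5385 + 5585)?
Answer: -1867181436928/25221713895 ≈ -74.031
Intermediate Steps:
d(S) = 3*S/2 (d(S) = S*1 + S*(1/2) = S + S/2 = 3*S/2)
J = -180149339/10970 (J = -3 + (-16419 + 1/(5385 + 5585)) = -3 + (-16419 + 1/10970) = -3 - 180116429/10970 = -180149339/10970 ≈ -16422.)
W = 441/2 (W = -9 - 459*(-1)/2 = -9 - 153*(-3/2) = -9 + 459/2 = 441/2 ≈ 220.50)
y/(-41708) + J/W = -18580/(-41708) - 180149339/(10970*441/2) = -18580*(-1/41708) - 180149339/10970*2/441 = 4645/10427 - 180149339/2418885 = -1867181436928/25221713895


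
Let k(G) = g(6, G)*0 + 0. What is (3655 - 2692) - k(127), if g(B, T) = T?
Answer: 963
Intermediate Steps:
k(G) = 0 (k(G) = G*0 + 0 = 0 + 0 = 0)
(3655 - 2692) - k(127) = (3655 - 2692) - 1*0 = 963 + 0 = 963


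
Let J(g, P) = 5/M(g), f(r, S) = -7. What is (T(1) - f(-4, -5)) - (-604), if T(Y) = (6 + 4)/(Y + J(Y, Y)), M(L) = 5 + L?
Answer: 6781/11 ≈ 616.45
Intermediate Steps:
J(g, P) = 5/(5 + g)
T(Y) = 10/(Y + 5/(5 + Y)) (T(Y) = (6 + 4)/(Y + 5/(5 + Y)) = 10/(Y + 5/(5 + Y)))
(T(1) - f(-4, -5)) - (-604) = (10*(5 + 1)/(5 + 1*(5 + 1)) - 1*(-7)) - (-604) = (10*6/(5 + 1*6) + 7) - 151*(-4) = (10*6/(5 + 6) + 7) + 604 = (10*6/11 + 7) + 604 = (10*(1/11)*6 + 7) + 604 = (60/11 + 7) + 604 = 137/11 + 604 = 6781/11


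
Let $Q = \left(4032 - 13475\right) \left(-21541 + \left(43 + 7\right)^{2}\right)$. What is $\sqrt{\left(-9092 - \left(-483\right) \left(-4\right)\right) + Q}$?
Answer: $\sqrt{179793139} \approx 13409.0$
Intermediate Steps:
$Q = 179804163$ ($Q = - 9443 \left(-21541 + 50^{2}\right) = - 9443 \left(-21541 + 2500\right) = \left(-9443\right) \left(-19041\right) = 179804163$)
$\sqrt{\left(-9092 - \left(-483\right) \left(-4\right)\right) + Q} = \sqrt{\left(-9092 - \left(-483\right) \left(-4\right)\right) + 179804163} = \sqrt{\left(-9092 - 1932\right) + 179804163} = \sqrt{-11024 + 179804163} = \sqrt{179793139}$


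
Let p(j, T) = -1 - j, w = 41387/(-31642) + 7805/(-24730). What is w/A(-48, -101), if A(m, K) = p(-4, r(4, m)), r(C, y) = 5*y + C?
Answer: -63523316/117375999 ≈ -0.54119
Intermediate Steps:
w = -63523316/39125333 (w = 41387*(-1/31642) + 7805*(-1/24730) = -41387/31642 - 1561/4946 = -63523316/39125333 ≈ -1.6236)
r(C, y) = C + 5*y
A(m, K) = 3 (A(m, K) = -1 - 1*(-4) = -1 + 4 = 3)
w/A(-48, -101) = -63523316/39125333/3 = -63523316/39125333*⅓ = -63523316/117375999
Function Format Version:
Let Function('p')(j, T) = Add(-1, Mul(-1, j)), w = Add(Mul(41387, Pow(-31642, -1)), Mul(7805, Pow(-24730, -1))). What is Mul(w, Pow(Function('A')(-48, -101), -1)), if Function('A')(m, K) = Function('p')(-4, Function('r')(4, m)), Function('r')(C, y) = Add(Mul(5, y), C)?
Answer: Rational(-63523316, 117375999) ≈ -0.54119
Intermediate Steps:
w = Rational(-63523316, 39125333) (w = Add(Mul(41387, Rational(-1, 31642)), Mul(7805, Rational(-1, 24730))) = Add(Rational(-41387, 31642), Rational(-1561, 4946)) = Rational(-63523316, 39125333) ≈ -1.6236)
Function('r')(C, y) = Add(C, Mul(5, y))
Function('A')(m, K) = 3 (Function('A')(m, K) = Add(-1, Mul(-1, -4)) = Add(-1, 4) = 3)
Mul(w, Pow(Function('A')(-48, -101), -1)) = Mul(Rational(-63523316, 39125333), Pow(3, -1)) = Mul(Rational(-63523316, 39125333), Rational(1, 3)) = Rational(-63523316, 117375999)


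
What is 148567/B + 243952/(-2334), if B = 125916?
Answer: -5061784109/48981324 ≈ -103.34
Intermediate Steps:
148567/B + 243952/(-2334) = 148567/125916 + 243952/(-2334) = 148567*(1/125916) + 243952*(-1/2334) = 148567/125916 - 121976/1167 = -5061784109/48981324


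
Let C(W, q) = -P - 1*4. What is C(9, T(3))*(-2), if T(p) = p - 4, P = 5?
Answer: 18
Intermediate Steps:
T(p) = -4 + p
C(W, q) = -9 (C(W, q) = -1*5 - 1*4 = -5 - 4 = -9)
C(9, T(3))*(-2) = -9*(-2) = 18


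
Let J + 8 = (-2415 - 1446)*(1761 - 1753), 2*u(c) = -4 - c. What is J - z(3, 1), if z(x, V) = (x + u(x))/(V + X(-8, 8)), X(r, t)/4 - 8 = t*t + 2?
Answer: -18352223/594 ≈ -30896.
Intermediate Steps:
X(r, t) = 40 + 4*t**2 (X(r, t) = 32 + 4*(t*t + 2) = 32 + 4*(t**2 + 2) = 32 + 4*(2 + t**2) = 32 + (8 + 4*t**2) = 40 + 4*t**2)
u(c) = -2 - c/2 (u(c) = (-4 - c)/2 = -2 - c/2)
z(x, V) = (-2 + x/2)/(296 + V) (z(x, V) = (x + (-2 - x/2))/(V + (40 + 4*8**2)) = (-2 + x/2)/(V + (40 + 4*64)) = (-2 + x/2)/(V + (40 + 256)) = (-2 + x/2)/(V + 296) = (-2 + x/2)/(296 + V))
J = -30896 (J = -8 + (-2415 - 1446)*(1761 - 1753) = -8 - 3861*8 = -8 - 30888 = -30896)
J - z(3, 1) = -30896 - (-4 + 3)/(2*(296 + 1)) = -30896 - (-1)/(2*297) = -30896 - 1*(-1/594) = -30896 + 1/594 = -18352223/594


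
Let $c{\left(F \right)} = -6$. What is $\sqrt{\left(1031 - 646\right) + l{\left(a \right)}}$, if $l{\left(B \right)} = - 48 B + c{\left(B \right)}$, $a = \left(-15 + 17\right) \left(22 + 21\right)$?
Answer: $i \sqrt{3749} \approx 61.229 i$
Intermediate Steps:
$a = 86$ ($a = 2 \cdot 43 = 86$)
$l{\left(B \right)} = -6 - 48 B$ ($l{\left(B \right)} = - 48 B - 6 = -6 - 48 B$)
$\sqrt{\left(1031 - 646\right) + l{\left(a \right)}} = \sqrt{\left(1031 - 646\right) - 4134} = \sqrt{385 - 4134} = \sqrt{-3749} = i \sqrt{3749}$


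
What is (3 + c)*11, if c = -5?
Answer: -22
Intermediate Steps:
(3 + c)*11 = (3 - 5)*11 = -2*11 = -22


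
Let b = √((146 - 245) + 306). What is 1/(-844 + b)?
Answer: -844/712129 - 3*√23/712129 ≈ -0.0012054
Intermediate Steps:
b = 3*√23 (b = √(-99 + 306) = √207 = 3*√23 ≈ 14.387)
1/(-844 + b) = 1/(-844 + 3*√23)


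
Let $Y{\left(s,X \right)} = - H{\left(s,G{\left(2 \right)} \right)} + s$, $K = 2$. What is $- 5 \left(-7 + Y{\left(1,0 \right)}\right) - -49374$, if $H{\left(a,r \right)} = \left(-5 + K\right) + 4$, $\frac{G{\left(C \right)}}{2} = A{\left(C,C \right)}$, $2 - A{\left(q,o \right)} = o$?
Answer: $49409$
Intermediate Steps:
$A{\left(q,o \right)} = 2 - o$
$G{\left(C \right)} = 4 - 2 C$ ($G{\left(C \right)} = 2 \left(2 - C\right) = 4 - 2 C$)
$H{\left(a,r \right)} = 1$ ($H{\left(a,r \right)} = \left(-5 + 2\right) + 4 = -3 + 4 = 1$)
$Y{\left(s,X \right)} = -1 + s$ ($Y{\left(s,X \right)} = \left(-1\right) 1 + s = -1 + s$)
$- 5 \left(-7 + Y{\left(1,0 \right)}\right) - -49374 = - 5 \left(-7 + \left(-1 + 1\right)\right) - -49374 = - 5 \left(-7 + 0\right) + 49374 = \left(-5\right) \left(-7\right) + 49374 = 35 + 49374 = 49409$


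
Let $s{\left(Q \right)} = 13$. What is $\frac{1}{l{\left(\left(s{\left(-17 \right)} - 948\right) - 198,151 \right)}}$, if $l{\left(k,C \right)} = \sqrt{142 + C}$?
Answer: $\frac{\sqrt{293}}{293} \approx 0.058421$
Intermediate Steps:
$\frac{1}{l{\left(\left(s{\left(-17 \right)} - 948\right) - 198,151 \right)}} = \frac{1}{\sqrt{142 + 151}} = \frac{1}{\sqrt{293}} = \frac{\sqrt{293}}{293}$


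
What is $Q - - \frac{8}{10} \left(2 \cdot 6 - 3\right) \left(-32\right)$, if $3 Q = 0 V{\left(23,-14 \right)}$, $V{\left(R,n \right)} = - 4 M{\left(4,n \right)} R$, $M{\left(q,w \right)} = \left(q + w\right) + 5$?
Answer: $- \frac{1152}{5} \approx -230.4$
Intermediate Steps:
$M{\left(q,w \right)} = 5 + q + w$
$V{\left(R,n \right)} = R \left(-36 - 4 n\right)$ ($V{\left(R,n \right)} = - 4 \left(5 + 4 + n\right) R = - 4 \left(9 + n\right) R = \left(-36 - 4 n\right) R = R \left(-36 - 4 n\right)$)
$Q = 0$ ($Q = \frac{0 \left(\left(-4\right) 23 \left(9 - 14\right)\right)}{3} = \frac{0 \left(\left(-4\right) 23 \left(-5\right)\right)}{3} = \frac{0 \cdot 460}{3} = \frac{1}{3} \cdot 0 = 0$)
$Q - - \frac{8}{10} \left(2 \cdot 6 - 3\right) \left(-32\right) = 0 - - \frac{8}{10} \left(2 \cdot 6 - 3\right) \left(-32\right) = 0 - \left(-8\right) \frac{1}{10} \left(12 - 3\right) \left(-32\right) = 0 - \left(- \frac{4}{5}\right) 9 \left(-32\right) = 0 - \left(- \frac{36}{5}\right) \left(-32\right) = 0 - \frac{1152}{5} = - \frac{1152}{5}$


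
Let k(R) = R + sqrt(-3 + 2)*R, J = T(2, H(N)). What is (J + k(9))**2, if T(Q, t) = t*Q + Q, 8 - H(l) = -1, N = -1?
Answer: 760 + 522*I ≈ 760.0 + 522.0*I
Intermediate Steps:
H(l) = 9 (H(l) = 8 - 1*(-1) = 8 + 1 = 9)
T(Q, t) = Q + Q*t (T(Q, t) = Q*t + Q = Q + Q*t)
J = 20 (J = 2*(1 + 9) = 2*10 = 20)
k(R) = R + I*R (k(R) = R + sqrt(-1)*R = R + I*R)
(J + k(9))**2 = (20 + 9*(1 + I))**2 = (20 + (9 + 9*I))**2 = (29 + 9*I)**2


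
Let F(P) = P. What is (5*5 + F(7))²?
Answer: 1024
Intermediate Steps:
(5*5 + F(7))² = (5*5 + 7)² = (25 + 7)² = 32² = 1024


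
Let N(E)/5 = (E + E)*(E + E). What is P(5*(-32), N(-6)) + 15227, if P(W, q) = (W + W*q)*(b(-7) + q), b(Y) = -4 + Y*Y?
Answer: -88235173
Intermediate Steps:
b(Y) = -4 + Y²
N(E) = 20*E² (N(E) = 5*((E + E)*(E + E)) = 5*((2*E)*(2*E)) = 5*(4*E²) = 20*E²)
P(W, q) = (45 + q)*(W + W*q) (P(W, q) = (W + W*q)*((-4 + (-7)²) + q) = (W + W*q)*((-4 + 49) + q) = (W + W*q)*(45 + q) = (45 + q)*(W + W*q))
P(5*(-32), N(-6)) + 15227 = (5*(-32))*(45 + (20*(-6)²)² + 46*(20*(-6)²)) + 15227 = -160*(45 + (20*36)² + 46*(20*36)) + 15227 = -160*(45 + 720² + 46*720) + 15227 = -160*(45 + 518400 + 33120) + 15227 = -160*551565 + 15227 = -88250400 + 15227 = -88235173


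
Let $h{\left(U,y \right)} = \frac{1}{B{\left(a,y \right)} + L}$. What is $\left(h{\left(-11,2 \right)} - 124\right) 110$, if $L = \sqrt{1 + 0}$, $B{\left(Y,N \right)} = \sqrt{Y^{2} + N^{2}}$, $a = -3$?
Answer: $- \frac{81895}{6} + \frac{55 \sqrt{13}}{6} \approx -13616.0$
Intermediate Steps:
$B{\left(Y,N \right)} = \sqrt{N^{2} + Y^{2}}$
$L = 1$ ($L = \sqrt{1} = 1$)
$h{\left(U,y \right)} = \frac{1}{1 + \sqrt{9 + y^{2}}}$ ($h{\left(U,y \right)} = \frac{1}{\sqrt{y^{2} + \left(-3\right)^{2}} + 1} = \frac{1}{\sqrt{y^{2} + 9} + 1} = \frac{1}{\sqrt{9 + y^{2}} + 1} = \frac{1}{1 + \sqrt{9 + y^{2}}}$)
$\left(h{\left(-11,2 \right)} - 124\right) 110 = \left(\frac{1}{1 + \sqrt{9 + 2^{2}}} - 124\right) 110 = \left(\frac{1}{1 + \sqrt{9 + 4}} - 124\right) 110 = \left(\frac{1}{1 + \sqrt{13}} - 124\right) 110 = \left(-124 + \frac{1}{1 + \sqrt{13}}\right) 110 = -13640 + \frac{110}{1 + \sqrt{13}}$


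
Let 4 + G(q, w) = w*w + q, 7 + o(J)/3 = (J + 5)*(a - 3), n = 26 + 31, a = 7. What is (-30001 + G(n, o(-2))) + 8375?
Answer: -21348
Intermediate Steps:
n = 57
o(J) = 39 + 12*J (o(J) = -21 + 3*((J + 5)*(7 - 3)) = -21 + 3*((5 + J)*4) = -21 + 3*(20 + 4*J) = -21 + (60 + 12*J) = 39 + 12*J)
G(q, w) = -4 + q + w**2 (G(q, w) = -4 + (w*w + q) = -4 + (w**2 + q) = -4 + (q + w**2) = -4 + q + w**2)
(-30001 + G(n, o(-2))) + 8375 = (-30001 + (-4 + 57 + (39 + 12*(-2))**2)) + 8375 = (-30001 + (-4 + 57 + (39 - 24)**2)) + 8375 = (-30001 + (-4 + 57 + 15**2)) + 8375 = (-30001 + (-4 + 57 + 225)) + 8375 = (-30001 + 278) + 8375 = -29723 + 8375 = -21348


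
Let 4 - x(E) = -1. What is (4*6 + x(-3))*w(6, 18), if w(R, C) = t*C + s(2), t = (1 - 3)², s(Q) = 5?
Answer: 2233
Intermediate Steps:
x(E) = 5 (x(E) = 4 - 1*(-1) = 4 + 1 = 5)
t = 4 (t = (-2)² = 4)
w(R, C) = 5 + 4*C (w(R, C) = 4*C + 5 = 5 + 4*C)
(4*6 + x(-3))*w(6, 18) = (4*6 + 5)*(5 + 4*18) = (24 + 5)*(5 + 72) = 29*77 = 2233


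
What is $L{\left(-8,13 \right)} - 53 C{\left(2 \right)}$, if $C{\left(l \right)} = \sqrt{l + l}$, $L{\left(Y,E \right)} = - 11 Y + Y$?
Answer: $-26$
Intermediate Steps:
$L{\left(Y,E \right)} = - 10 Y$
$C{\left(l \right)} = \sqrt{2} \sqrt{l}$ ($C{\left(l \right)} = \sqrt{2 l} = \sqrt{2} \sqrt{l}$)
$L{\left(-8,13 \right)} - 53 C{\left(2 \right)} = \left(-10\right) \left(-8\right) - 53 \sqrt{2} \sqrt{2} = 80 - 106 = -26$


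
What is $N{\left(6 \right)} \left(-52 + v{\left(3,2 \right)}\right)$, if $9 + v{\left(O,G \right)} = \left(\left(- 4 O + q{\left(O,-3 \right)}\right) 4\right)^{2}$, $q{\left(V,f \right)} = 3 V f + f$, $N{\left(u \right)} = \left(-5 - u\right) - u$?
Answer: $-478771$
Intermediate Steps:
$N{\left(u \right)} = -5 - 2 u$
$q{\left(V,f \right)} = f + 3 V f$ ($q{\left(V,f \right)} = 3 V f + f = f + 3 V f$)
$v{\left(O,G \right)} = -9 + \left(-12 - 52 O\right)^{2}$ ($v{\left(O,G \right)} = -9 + \left(\left(- 4 O - 3 \left(1 + 3 O\right)\right) 4\right)^{2} = -9 + \left(\left(- 4 O - \left(3 + 9 O\right)\right) 4\right)^{2} = -9 + \left(\left(-3 - 13 O\right) 4\right)^{2} = -9 + \left(-12 - 52 O\right)^{2}$)
$N{\left(6 \right)} \left(-52 + v{\left(3,2 \right)}\right) = \left(-5 - 12\right) \left(-52 - \left(9 - 16 \left(3 + 13 \cdot 3\right)^{2}\right)\right) = \left(-5 - 12\right) \left(-52 - \left(9 - 16 \left(3 + 39\right)^{2}\right)\right) = - 17 \left(-52 - \left(9 - 16 \cdot 42^{2}\right)\right) = - 17 \left(-52 + \left(-9 + 16 \cdot 1764\right)\right) = - 17 \left(-52 + \left(-9 + 28224\right)\right) = - 17 \left(-52 + 28215\right) = \left(-17\right) 28163 = -478771$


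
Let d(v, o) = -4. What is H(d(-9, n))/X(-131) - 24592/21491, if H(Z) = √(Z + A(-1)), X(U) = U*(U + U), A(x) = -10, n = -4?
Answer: -24592/21491 + I*√14/34322 ≈ -1.1443 + 0.00010902*I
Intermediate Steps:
X(U) = 2*U² (X(U) = U*(2*U) = 2*U²)
H(Z) = √(-10 + Z) (H(Z) = √(Z - 10) = √(-10 + Z))
H(d(-9, n))/X(-131) - 24592/21491 = √(-10 - 4)/((2*(-131)²)) - 24592/21491 = √(-14)/((2*17161)) - 24592*1/21491 = (I*√14)/34322 - 24592/21491 = (I*√14)*(1/34322) - 24592/21491 = I*√14/34322 - 24592/21491 = -24592/21491 + I*√14/34322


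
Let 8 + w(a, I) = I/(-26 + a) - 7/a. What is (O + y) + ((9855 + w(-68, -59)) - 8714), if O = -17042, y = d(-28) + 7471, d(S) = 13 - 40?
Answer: -27051805/3196 ≈ -8464.3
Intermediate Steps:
d(S) = -27
y = 7444 (y = -27 + 7471 = 7444)
w(a, I) = -8 - 7/a + I/(-26 + a) (w(a, I) = -8 + (I/(-26 + a) - 7/a) = -8 + (-7/a + I/(-26 + a)) = -8 - 7/a + I/(-26 + a))
(O + y) + ((9855 + w(-68, -59)) - 8714) = (-17042 + 7444) + ((9855 + (182 - 8*(-68)² + 201*(-68) - 59*(-68))/((-68)*(-26 - 68))) - 8714) = -9598 + ((9855 - 1/68*(182 - 8*4624 - 13668 + 4012)/(-94)) - 8714) = -9598 + ((9855 - 1/68*(-1/94)*(182 - 36992 - 13668 + 4012)) - 8714) = -9598 + ((9855 - 1/68*(-1/94)*(-46466)) - 8714) = -9598 + ((9855 - 23233/3196) - 8714) = -9598 + (31473347/3196 - 8714) = -9598 + 3623403/3196 = -27051805/3196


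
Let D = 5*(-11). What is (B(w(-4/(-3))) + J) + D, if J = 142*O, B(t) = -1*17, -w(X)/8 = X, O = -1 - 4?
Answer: -782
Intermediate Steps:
O = -5
w(X) = -8*X
B(t) = -17
D = -55
J = -710 (J = 142*(-5) = -710)
(B(w(-4/(-3))) + J) + D = (-17 - 710) - 55 = -727 - 55 = -782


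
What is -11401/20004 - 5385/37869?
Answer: -179822003/252510492 ≈ -0.71214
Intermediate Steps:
-11401/20004 - 5385/37869 = -11401*1/20004 - 5385*1/37869 = -11401/20004 - 1795/12623 = -179822003/252510492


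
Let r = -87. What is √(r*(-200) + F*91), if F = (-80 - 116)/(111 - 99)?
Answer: √143223/3 ≈ 126.15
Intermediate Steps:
F = -49/3 (F = -196/12 = -196*1/12 = -49/3 ≈ -16.333)
√(r*(-200) + F*91) = √(-87*(-200) - 49/3*91) = √(17400 - 4459/3) = √(47741/3) = √143223/3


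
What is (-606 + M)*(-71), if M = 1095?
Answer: -34719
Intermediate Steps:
(-606 + M)*(-71) = (-606 + 1095)*(-71) = 489*(-71) = -34719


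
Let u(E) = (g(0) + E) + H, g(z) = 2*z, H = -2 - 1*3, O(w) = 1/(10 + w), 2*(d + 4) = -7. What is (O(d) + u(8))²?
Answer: 289/25 ≈ 11.560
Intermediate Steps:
d = -15/2 (d = -4 + (½)*(-7) = -4 - 7/2 = -15/2 ≈ -7.5000)
H = -5 (H = -2 - 3 = -5)
u(E) = -5 + E (u(E) = (2*0 + E) - 5 = (0 + E) - 5 = E - 5 = -5 + E)
(O(d) + u(8))² = (1/(10 - 15/2) + (-5 + 8))² = (1/(5/2) + 3)² = (⅖ + 3)² = (17/5)² = 289/25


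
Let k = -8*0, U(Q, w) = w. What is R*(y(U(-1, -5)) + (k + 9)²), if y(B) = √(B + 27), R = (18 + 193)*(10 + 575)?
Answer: 9998235 + 123435*√22 ≈ 1.0577e+7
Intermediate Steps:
k = 0
R = 123435 (R = 211*585 = 123435)
y(B) = √(27 + B)
R*(y(U(-1, -5)) + (k + 9)²) = 123435*(√(27 - 5) + (0 + 9)²) = 123435*(√22 + 9²) = 123435*(√22 + 81) = 123435*(81 + √22) = 9998235 + 123435*√22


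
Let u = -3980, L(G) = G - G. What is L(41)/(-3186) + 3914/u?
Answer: -1957/1990 ≈ -0.98342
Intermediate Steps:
L(G) = 0
L(41)/(-3186) + 3914/u = 0/(-3186) + 3914/(-3980) = 0*(-1/3186) + 3914*(-1/3980) = 0 - 1957/1990 = -1957/1990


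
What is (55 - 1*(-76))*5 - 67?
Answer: 588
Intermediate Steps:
(55 - 1*(-76))*5 - 67 = (55 + 76)*5 - 67 = 131*5 - 67 = 655 - 67 = 588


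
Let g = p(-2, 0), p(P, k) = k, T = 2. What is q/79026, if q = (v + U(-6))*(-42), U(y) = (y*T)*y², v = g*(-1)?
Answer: 3024/13171 ≈ 0.22960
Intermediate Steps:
g = 0
v = 0 (v = 0*(-1) = 0)
U(y) = 2*y³ (U(y) = (y*2)*y² = (2*y)*y² = 2*y³)
q = 18144 (q = (0 + 2*(-6)³)*(-42) = (0 + 2*(-216))*(-42) = (0 - 432)*(-42) = -432*(-42) = 18144)
q/79026 = 18144/79026 = 18144*(1/79026) = 3024/13171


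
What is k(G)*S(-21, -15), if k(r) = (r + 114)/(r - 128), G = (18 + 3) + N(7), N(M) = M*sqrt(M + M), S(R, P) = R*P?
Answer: -4766265/10763 - 533610*sqrt(14)/10763 ≈ -628.34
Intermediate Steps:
S(R, P) = P*R
N(M) = sqrt(2)*M**(3/2) (N(M) = M*sqrt(2*M) = M*(sqrt(2)*sqrt(M)) = sqrt(2)*M**(3/2))
G = 21 + 7*sqrt(14) (G = (18 + 3) + sqrt(2)*7**(3/2) = 21 + sqrt(2)*(7*sqrt(7)) = 21 + 7*sqrt(14) ≈ 47.192)
k(r) = (114 + r)/(-128 + r)
k(G)*S(-21, -15) = ((114 + (21 + 7*sqrt(14)))/(-128 + (21 + 7*sqrt(14))))*(-15*(-21)) = ((135 + 7*sqrt(14))/(-107 + 7*sqrt(14)))*315 = 315*(135 + 7*sqrt(14))/(-107 + 7*sqrt(14))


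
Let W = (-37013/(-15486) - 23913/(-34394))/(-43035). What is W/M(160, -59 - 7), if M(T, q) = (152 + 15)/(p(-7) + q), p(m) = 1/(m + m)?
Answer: 187203350/6599822063031 ≈ 2.8365e-5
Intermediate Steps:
p(m) = 1/(2*m)
M(T, q) = 167/(-1/14 + q) (M(T, q) = (152 + 15)/((½)/(-7) + q) = 167/((½)*(-⅐) + q) = 167/(-1/14 + q))
W = -2833348/39519892593 (W = (-37013*(-1/15486) - 23913*(-1/34394))*(-1/43035) = (37013/15486 + 23913/34394)*(-1/43035) = (14166740/4591599)*(-1/43035) = -2833348/39519892593 ≈ -7.1694e-5)
W/M(160, -59 - 7) = -(-202382/6599822063031 + 2833348*(-59 - 7)/6599822063031) = -2833348/(39519892593*(2338/(-1 + 14*(-66)))) = -2833348/(39519892593*(2338/(-1 - 924))) = -2833348/(39519892593*(2338/(-925))) = -2833348/(39519892593*(2338*(-1/925))) = -2833348/(39519892593*(-2338/925)) = -2833348/39519892593*(-925/2338) = 187203350/6599822063031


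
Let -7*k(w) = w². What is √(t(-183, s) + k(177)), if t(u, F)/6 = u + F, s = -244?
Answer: I*√344841/7 ≈ 83.89*I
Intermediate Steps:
k(w) = -w²/7
t(u, F) = 6*F + 6*u (t(u, F) = 6*(u + F) = 6*(F + u) = 6*F + 6*u)
√(t(-183, s) + k(177)) = √((6*(-244) + 6*(-183)) - ⅐*177²) = √((-1464 - 1098) - ⅐*31329) = √(-2562 - 31329/7) = √(-49263/7) = I*√344841/7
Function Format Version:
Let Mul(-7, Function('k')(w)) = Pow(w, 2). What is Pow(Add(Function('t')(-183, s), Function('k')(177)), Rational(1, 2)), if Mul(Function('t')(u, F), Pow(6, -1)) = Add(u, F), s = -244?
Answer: Mul(Rational(1, 7), I, Pow(344841, Rational(1, 2))) ≈ Mul(83.890, I)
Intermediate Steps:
Function('k')(w) = Mul(Rational(-1, 7), Pow(w, 2))
Function('t')(u, F) = Add(Mul(6, F), Mul(6, u)) (Function('t')(u, F) = Mul(6, Add(u, F)) = Mul(6, Add(F, u)) = Add(Mul(6, F), Mul(6, u)))
Pow(Add(Function('t')(-183, s), Function('k')(177)), Rational(1, 2)) = Pow(Add(Add(Mul(6, -244), Mul(6, -183)), Mul(Rational(-1, 7), Pow(177, 2))), Rational(1, 2)) = Pow(Add(Add(-1464, -1098), Mul(Rational(-1, 7), 31329)), Rational(1, 2)) = Pow(Add(-2562, Rational(-31329, 7)), Rational(1, 2)) = Pow(Rational(-49263, 7), Rational(1, 2)) = Mul(Rational(1, 7), I, Pow(344841, Rational(1, 2)))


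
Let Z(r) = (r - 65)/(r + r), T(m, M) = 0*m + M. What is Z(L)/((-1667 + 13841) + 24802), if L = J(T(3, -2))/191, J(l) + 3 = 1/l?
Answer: 24837/517664 ≈ 0.047979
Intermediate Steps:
T(m, M) = M (T(m, M) = 0 + M = M)
J(l) = -3 + 1/l
L = -7/382 (L = (-3 + 1/(-2))/191 = (-3 - ½)*(1/191) = -7/2*1/191 = -7/382 ≈ -0.018325)
Z(r) = (-65 + r)/(2*r) (Z(r) = (-65 + r)/((2*r)) = (-65 + r)*(1/(2*r)) = (-65 + r)/(2*r))
Z(L)/((-1667 + 13841) + 24802) = ((-65 - 7/382)/(2*(-7/382)))/((-1667 + 13841) + 24802) = ((½)*(-382/7)*(-24837/382))/(12174 + 24802) = (24837/14)/36976 = (24837/14)*(1/36976) = 24837/517664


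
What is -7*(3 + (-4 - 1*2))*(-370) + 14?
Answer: -7756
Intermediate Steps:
-7*(3 + (-4 - 1*2))*(-370) + 14 = -7*(3 + (-4 - 2))*(-370) + 14 = -7*(3 - 6)*(-370) + 14 = -7*(-3)*(-370) + 14 = 21*(-370) + 14 = -7770 + 14 = -7756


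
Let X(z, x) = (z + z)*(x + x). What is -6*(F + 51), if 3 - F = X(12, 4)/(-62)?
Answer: -10620/31 ≈ -342.58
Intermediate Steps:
X(z, x) = 4*x*z (X(z, x) = (2*z)*(2*x) = 4*x*z)
F = 189/31 (F = 3 - 4*4*12/(-62) = 3 - 192*(-1)/62 = 3 - 1*(-96/31) = 3 + 96/31 = 189/31 ≈ 6.0968)
-6*(F + 51) = -6*(189/31 + 51) = -6*1770/31 = -10620/31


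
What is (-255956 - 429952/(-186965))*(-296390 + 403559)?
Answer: -5128506434742372/186965 ≈ -2.7430e+10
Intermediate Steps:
(-255956 - 429952/(-186965))*(-296390 + 403559) = (-255956 - 429952*(-1/186965))*107169 = (-255956 + 429952/186965)*107169 = -47854383588/186965*107169 = -5128506434742372/186965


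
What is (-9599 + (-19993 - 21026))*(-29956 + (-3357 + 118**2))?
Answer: 981432402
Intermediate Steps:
(-9599 + (-19993 - 21026))*(-29956 + (-3357 + 118**2)) = (-9599 - 41019)*(-29956 + (-3357 + 13924)) = -50618*(-29956 + 10567) = -50618*(-19389) = 981432402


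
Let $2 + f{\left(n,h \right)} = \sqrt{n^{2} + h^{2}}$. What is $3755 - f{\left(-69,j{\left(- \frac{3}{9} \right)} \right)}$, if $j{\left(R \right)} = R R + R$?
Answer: $3757 - \frac{\sqrt{385645}}{9} \approx 3688.0$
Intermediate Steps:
$j{\left(R \right)} = R + R^{2}$ ($j{\left(R \right)} = R^{2} + R = R + R^{2}$)
$f{\left(n,h \right)} = -2 + \sqrt{h^{2} + n^{2}}$ ($f{\left(n,h \right)} = -2 + \sqrt{n^{2} + h^{2}} = -2 + \sqrt{h^{2} + n^{2}}$)
$3755 - f{\left(-69,j{\left(- \frac{3}{9} \right)} \right)} = 3755 - \left(-2 + \sqrt{\left(- \frac{3}{9} \left(1 - \frac{3}{9}\right)\right)^{2} + \left(-69\right)^{2}}\right) = 3755 - \left(-2 + \sqrt{\left(\left(-3\right) \frac{1}{9} \left(1 - \frac{1}{3}\right)\right)^{2} + 4761}\right) = 3755 - \left(-2 + \sqrt{\left(- \frac{1 - \frac{1}{3}}{3}\right)^{2} + 4761}\right) = 3755 - \left(-2 + \sqrt{\left(\left(- \frac{1}{3}\right) \frac{2}{3}\right)^{2} + 4761}\right) = 3755 - \left(-2 + \sqrt{\left(- \frac{2}{9}\right)^{2} + 4761}\right) = 3755 - \left(-2 + \sqrt{\frac{4}{81} + 4761}\right) = 3755 - \left(-2 + \sqrt{\frac{385645}{81}}\right) = 3755 - \left(-2 + \frac{\sqrt{385645}}{9}\right) = 3755 + \left(2 - \frac{\sqrt{385645}}{9}\right) = 3757 - \frac{\sqrt{385645}}{9}$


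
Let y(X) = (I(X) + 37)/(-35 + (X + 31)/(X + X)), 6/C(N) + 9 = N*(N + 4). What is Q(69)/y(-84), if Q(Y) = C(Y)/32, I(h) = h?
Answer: 5827/211739136 ≈ 2.7520e-5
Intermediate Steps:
C(N) = 6/(-9 + N*(4 + N)) (C(N) = 6/(-9 + N*(N + 4)) = 6/(-9 + N*(4 + N)))
Q(Y) = 3/(16*(-9 + Y² + 4*Y)) (Q(Y) = (6/(-9 + Y² + 4*Y))/32 = (6/(-9 + Y² + 4*Y))*(1/32) = 3/(16*(-9 + Y² + 4*Y)))
y(X) = (37 + X)/(-35 + (31 + X)/(2*X)) (y(X) = (X + 37)/(-35 + (X + 31)/(X + X)) = (37 + X)/(-35 + (31 + X)/((2*X))) = (37 + X)/(-35 + (31 + X)*(1/(2*X))) = (37 + X)/(-35 + (31 + X)/(2*X)))
Q(69)/y(-84) = (3/(16*(-9 + 69² + 4*69)))/((-2*(-84)*(37 - 84)/(-31 + 69*(-84)))) = (3/(16*(-9 + 4761 + 276)))/((-2*(-84)*(-47)/(-31 - 5796))) = ((3/16)/5028)/((-2*(-84)*(-47)/(-5827))) = ((3/16)*(1/5028))/((-2*(-84)*(-1/5827)*(-47))) = 1/(26816*(7896/5827)) = (1/26816)*(5827/7896) = 5827/211739136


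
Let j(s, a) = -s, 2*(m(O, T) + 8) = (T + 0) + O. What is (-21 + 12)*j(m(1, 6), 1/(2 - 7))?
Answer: -81/2 ≈ -40.500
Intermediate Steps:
m(O, T) = -8 + O/2 + T/2 (m(O, T) = -8 + ((T + 0) + O)/2 = -8 + (T + O)/2 = -8 + (O + T)/2 = -8 + (O/2 + T/2) = -8 + O/2 + T/2)
(-21 + 12)*j(m(1, 6), 1/(2 - 7)) = (-21 + 12)*(-(-8 + (½)*1 + (½)*6)) = -(-9)*(-8 + ½ + 3) = -(-9)*(-9)/2 = -9*9/2 = -81/2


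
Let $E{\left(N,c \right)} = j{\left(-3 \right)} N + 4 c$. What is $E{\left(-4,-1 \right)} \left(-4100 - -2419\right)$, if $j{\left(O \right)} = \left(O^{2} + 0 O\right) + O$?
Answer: $47068$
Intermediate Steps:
$j{\left(O \right)} = O + O^{2}$ ($j{\left(O \right)} = \left(O^{2} + 0\right) + O = O^{2} + O = O + O^{2}$)
$E{\left(N,c \right)} = 4 c + 6 N$ ($E{\left(N,c \right)} = - 3 \left(1 - 3\right) N + 4 c = \left(-3\right) \left(-2\right) N + 4 c = 6 N + 4 c = 4 c + 6 N$)
$E{\left(-4,-1 \right)} \left(-4100 - -2419\right) = \left(4 \left(-1\right) + 6 \left(-4\right)\right) \left(-4100 - -2419\right) = \left(-4 - 24\right) \left(-4100 + 2419\right) = \left(-28\right) \left(-1681\right) = 47068$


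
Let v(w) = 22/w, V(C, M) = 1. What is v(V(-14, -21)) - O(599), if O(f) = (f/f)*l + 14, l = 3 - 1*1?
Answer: 6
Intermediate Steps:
l = 2 (l = 3 - 1 = 2)
O(f) = 16 (O(f) = (f/f)*2 + 14 = 1*2 + 14 = 2 + 14 = 16)
v(V(-14, -21)) - O(599) = 22/1 - 1*16 = 22*1 - 16 = 22 - 16 = 6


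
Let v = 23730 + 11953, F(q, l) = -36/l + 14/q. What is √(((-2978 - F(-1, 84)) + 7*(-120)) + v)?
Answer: 2*√390523/7 ≈ 178.55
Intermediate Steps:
v = 35683
√(((-2978 - F(-1, 84)) + 7*(-120)) + v) = √(((-2978 - (-36/84 + 14/(-1))) + 7*(-120)) + 35683) = √(((-2978 - (-36*1/84 + 14*(-1))) - 840) + 35683) = √(((-2978 - (-3/7 - 14)) - 840) + 35683) = √(((-2978 - 1*(-101/7)) - 840) + 35683) = √(((-2978 + 101/7) - 840) + 35683) = √((-20745/7 - 840) + 35683) = √(-26625/7 + 35683) = √(223156/7) = 2*√390523/7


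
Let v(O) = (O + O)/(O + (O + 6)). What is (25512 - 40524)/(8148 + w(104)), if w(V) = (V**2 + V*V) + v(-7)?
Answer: -20016/39709 ≈ -0.50407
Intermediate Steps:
v(O) = 2*O/(6 + 2*O) (v(O) = (2*O)/(O + (6 + O)) = (2*O)/(6 + 2*O) = 2*O/(6 + 2*O))
w(V) = 7/4 + 2*V**2 (w(V) = (V**2 + V*V) - 7/(3 - 7) = (V**2 + V**2) - 7/(-4) = 2*V**2 - 7*(-1/4) = 2*V**2 + 7/4 = 7/4 + 2*V**2)
(25512 - 40524)/(8148 + w(104)) = (25512 - 40524)/(8148 + (7/4 + 2*104**2)) = -15012/(8148 + (7/4 + 2*10816)) = -15012/(8148 + (7/4 + 21632)) = -15012/(8148 + 86535/4) = -15012/119127/4 = -15012*4/119127 = -20016/39709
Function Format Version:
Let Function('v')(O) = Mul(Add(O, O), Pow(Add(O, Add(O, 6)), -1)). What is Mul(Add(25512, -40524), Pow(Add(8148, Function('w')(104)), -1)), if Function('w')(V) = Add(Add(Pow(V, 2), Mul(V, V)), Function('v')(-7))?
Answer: Rational(-20016, 39709) ≈ -0.50407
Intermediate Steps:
Function('v')(O) = Mul(2, O, Pow(Add(6, Mul(2, O)), -1)) (Function('v')(O) = Mul(Mul(2, O), Pow(Add(O, Add(6, O)), -1)) = Mul(Mul(2, O), Pow(Add(6, Mul(2, O)), -1)) = Mul(2, O, Pow(Add(6, Mul(2, O)), -1)))
Function('w')(V) = Add(Rational(7, 4), Mul(2, Pow(V, 2))) (Function('w')(V) = Add(Add(Pow(V, 2), Mul(V, V)), Mul(-7, Pow(Add(3, -7), -1))) = Add(Add(Pow(V, 2), Pow(V, 2)), Mul(-7, Pow(-4, -1))) = Add(Mul(2, Pow(V, 2)), Mul(-7, Rational(-1, 4))) = Add(Mul(2, Pow(V, 2)), Rational(7, 4)) = Add(Rational(7, 4), Mul(2, Pow(V, 2))))
Mul(Add(25512, -40524), Pow(Add(8148, Function('w')(104)), -1)) = Mul(Add(25512, -40524), Pow(Add(8148, Add(Rational(7, 4), Mul(2, Pow(104, 2)))), -1)) = Mul(-15012, Pow(Add(8148, Add(Rational(7, 4), Mul(2, 10816))), -1)) = Mul(-15012, Pow(Add(8148, Add(Rational(7, 4), 21632)), -1)) = Mul(-15012, Pow(Add(8148, Rational(86535, 4)), -1)) = Mul(-15012, Pow(Rational(119127, 4), -1)) = Mul(-15012, Rational(4, 119127)) = Rational(-20016, 39709)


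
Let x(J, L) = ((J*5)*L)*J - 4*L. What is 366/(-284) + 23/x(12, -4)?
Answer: -263689/203344 ≈ -1.2968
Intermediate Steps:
x(J, L) = -4*L + 5*L*J² (x(J, L) = ((5*J)*L)*J - 4*L = (5*J*L)*J - 4*L = 5*L*J² - 4*L = -4*L + 5*L*J²)
366/(-284) + 23/x(12, -4) = 366/(-284) + 23/((-4*(-4 + 5*12²))) = 366*(-1/284) + 23/((-4*(-4 + 5*144))) = -183/142 + 23/((-4*(-4 + 720))) = -183/142 + 23/((-4*716)) = -183/142 + 23/(-2864) = -183/142 + 23*(-1/2864) = -183/142 - 23/2864 = -263689/203344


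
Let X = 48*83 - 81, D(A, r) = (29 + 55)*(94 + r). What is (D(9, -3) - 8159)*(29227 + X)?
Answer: -17061950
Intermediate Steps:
D(A, r) = 7896 + 84*r (D(A, r) = 84*(94 + r) = 7896 + 84*r)
X = 3903 (X = 3984 - 81 = 3903)
(D(9, -3) - 8159)*(29227 + X) = ((7896 + 84*(-3)) - 8159)*(29227 + 3903) = ((7896 - 252) - 8159)*33130 = (7644 - 8159)*33130 = -515*33130 = -17061950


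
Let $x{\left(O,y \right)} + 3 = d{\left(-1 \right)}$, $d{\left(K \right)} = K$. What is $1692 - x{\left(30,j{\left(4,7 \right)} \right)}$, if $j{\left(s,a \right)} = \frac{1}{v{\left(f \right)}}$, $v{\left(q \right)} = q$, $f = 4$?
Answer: $1696$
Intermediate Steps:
$j{\left(s,a \right)} = \frac{1}{4}$
$x{\left(O,y \right)} = -4$ ($x{\left(O,y \right)} = -3 - 1 = -4$)
$1692 - x{\left(30,j{\left(4,7 \right)} \right)} = 1692 - -4 = 1692 + 4 = 1696$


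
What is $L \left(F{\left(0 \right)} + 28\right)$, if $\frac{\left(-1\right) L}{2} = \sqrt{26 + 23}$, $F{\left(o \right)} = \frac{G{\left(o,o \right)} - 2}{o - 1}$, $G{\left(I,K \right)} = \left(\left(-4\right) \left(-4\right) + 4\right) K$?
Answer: $-420$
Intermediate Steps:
$G{\left(I,K \right)} = 20 K$ ($G{\left(I,K \right)} = \left(16 + 4\right) K = 20 K$)
$F{\left(o \right)} = \frac{-2 + 20 o}{-1 + o}$ ($F{\left(o \right)} = \frac{20 o - 2}{o - 1} = \frac{-2 + 20 o}{-1 + o}$)
$L = -14$ ($L = - 2 \sqrt{26 + 23} = - 2 \sqrt{49} = \left(-2\right) 7 = -14$)
$L \left(F{\left(0 \right)} + 28\right) = - 14 \left(\frac{2 \left(-1 + 10 \cdot 0\right)}{-1 + 0} + 28\right) = - 14 \left(\frac{2 \left(-1 + 0\right)}{-1} + 28\right) = - 14 \left(2 \left(-1\right) \left(-1\right) + 28\right) = - 14 \left(2 + 28\right) = \left(-14\right) 30 = -420$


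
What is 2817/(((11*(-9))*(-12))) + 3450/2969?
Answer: 1384697/391908 ≈ 3.5332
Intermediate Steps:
2817/(((11*(-9))*(-12))) + 3450/2969 = 2817/((-99*(-12))) + 3450*(1/2969) = 2817/1188 + 3450/2969 = 2817*(1/1188) + 3450/2969 = 313/132 + 3450/2969 = 1384697/391908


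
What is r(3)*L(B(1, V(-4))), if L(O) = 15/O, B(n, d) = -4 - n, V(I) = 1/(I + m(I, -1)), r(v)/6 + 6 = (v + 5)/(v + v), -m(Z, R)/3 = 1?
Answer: 84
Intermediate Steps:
m(Z, R) = -3 (m(Z, R) = -3*1 = -3)
r(v) = -36 + 3*(5 + v)/v (r(v) = -36 + 6*((v + 5)/(v + v)) = -36 + 6*((5 + v)/((2*v))) = -36 + 6*((5 + v)*(1/(2*v))) = -36 + 6*((5 + v)/(2*v)) = -36 + 3*(5 + v)/v)
V(I) = 1/(-3 + I) (V(I) = 1/(I - 3) = 1/(-3 + I))
r(3)*L(B(1, V(-4))) = (-33 + 15/3)*(15/(-4 - 1*1)) = (-33 + 15*(1/3))*(15/(-4 - 1)) = (-33 + 5)*(15/(-5)) = -420*(-1)/5 = -28*(-3) = 84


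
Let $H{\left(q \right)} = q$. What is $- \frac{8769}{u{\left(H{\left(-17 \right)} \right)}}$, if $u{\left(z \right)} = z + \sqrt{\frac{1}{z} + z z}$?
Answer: $2534241 + 35076 \sqrt{5219} \approx 5.0682 \cdot 10^{6}$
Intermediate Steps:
$u{\left(z \right)} = z + \sqrt{\frac{1}{z} + z^{2}}$
$- \frac{8769}{u{\left(H{\left(-17 \right)} \right)}} = - \frac{8769}{-17 + \sqrt{\frac{1 + \left(-17\right)^{3}}{-17}}} = - \frac{8769}{-17 + \sqrt{- \frac{1 - 4913}{17}}} = - \frac{8769}{-17 + \sqrt{\left(- \frac{1}{17}\right) \left(-4912\right)}} = - \frac{8769}{-17 + \sqrt{\frac{4912}{17}}} = - \frac{8769}{-17 + \frac{4 \sqrt{5219}}{17}}$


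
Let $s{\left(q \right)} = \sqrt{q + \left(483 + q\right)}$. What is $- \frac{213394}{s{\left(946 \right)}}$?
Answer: $- \frac{213394 \sqrt{95}}{475} \approx -4378.8$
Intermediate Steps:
$s{\left(q \right)} = \sqrt{483 + 2 q}$
$- \frac{213394}{s{\left(946 \right)}} = - \frac{213394}{\sqrt{483 + 2 \cdot 946}} = - \frac{213394}{\sqrt{483 + 1892}} = - \frac{213394}{\sqrt{2375}} = - \frac{213394}{5 \sqrt{95}} = - 213394 \frac{\sqrt{95}}{475} = - \frac{213394 \sqrt{95}}{475}$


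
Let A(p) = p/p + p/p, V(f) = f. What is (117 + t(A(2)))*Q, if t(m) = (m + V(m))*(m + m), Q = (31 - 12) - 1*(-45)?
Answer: 8512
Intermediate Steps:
A(p) = 2 (A(p) = 1 + 1 = 2)
Q = 64 (Q = 19 + 45 = 64)
t(m) = 4*m² (t(m) = (m + m)*(m + m) = (2*m)*(2*m) = 4*m²)
(117 + t(A(2)))*Q = (117 + 4*2²)*64 = (117 + 4*4)*64 = (117 + 16)*64 = 133*64 = 8512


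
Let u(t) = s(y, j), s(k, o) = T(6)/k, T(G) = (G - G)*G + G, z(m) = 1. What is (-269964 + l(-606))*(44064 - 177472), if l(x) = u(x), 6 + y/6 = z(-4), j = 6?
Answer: 180076919968/5 ≈ 3.6015e+10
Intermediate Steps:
y = -30 (y = -36 + 6*1 = -36 + 6 = -30)
T(G) = G (T(G) = 0*G + G = 0 + G = G)
s(k, o) = 6/k
u(t) = -1/5 (u(t) = 6/(-30) = 6*(-1/30) = -1/5)
l(x) = -1/5
(-269964 + l(-606))*(44064 - 177472) = (-269964 - 1/5)*(44064 - 177472) = -1349821/5*(-133408) = 180076919968/5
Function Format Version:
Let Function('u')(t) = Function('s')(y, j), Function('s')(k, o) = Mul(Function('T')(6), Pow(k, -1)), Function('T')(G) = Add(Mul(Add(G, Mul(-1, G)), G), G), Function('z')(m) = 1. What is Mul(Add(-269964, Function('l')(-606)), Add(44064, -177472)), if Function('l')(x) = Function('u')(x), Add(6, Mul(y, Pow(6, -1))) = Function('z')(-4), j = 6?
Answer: Rational(180076919968, 5) ≈ 3.6015e+10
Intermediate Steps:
y = -30 (y = Add(-36, Mul(6, 1)) = Add(-36, 6) = -30)
Function('T')(G) = G (Function('T')(G) = Add(Mul(0, G), G) = Add(0, G) = G)
Function('s')(k, o) = Mul(6, Pow(k, -1))
Function('u')(t) = Rational(-1, 5) (Function('u')(t) = Mul(6, Pow(-30, -1)) = Mul(6, Rational(-1, 30)) = Rational(-1, 5))
Function('l')(x) = Rational(-1, 5)
Mul(Add(-269964, Function('l')(-606)), Add(44064, -177472)) = Mul(Add(-269964, Rational(-1, 5)), Add(44064, -177472)) = Mul(Rational(-1349821, 5), -133408) = Rational(180076919968, 5)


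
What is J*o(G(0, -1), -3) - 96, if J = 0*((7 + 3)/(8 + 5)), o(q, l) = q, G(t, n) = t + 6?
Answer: -96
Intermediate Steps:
G(t, n) = 6 + t
J = 0 (J = 0*(10/13) = 0)
J*o(G(0, -1), -3) - 96 = 0*(6 + 0) - 96 = 0*6 - 96 = 0 - 96 = -96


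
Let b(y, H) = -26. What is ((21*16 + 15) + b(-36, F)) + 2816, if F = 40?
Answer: 3141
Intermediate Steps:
((21*16 + 15) + b(-36, F)) + 2816 = ((21*16 + 15) - 26) + 2816 = ((336 + 15) - 26) + 2816 = (351 - 26) + 2816 = 325 + 2816 = 3141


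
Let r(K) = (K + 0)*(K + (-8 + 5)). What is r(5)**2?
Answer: 100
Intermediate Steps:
r(K) = K*(-3 + K) (r(K) = K*(K - 3) = K*(-3 + K))
r(5)**2 = (5*(-3 + 5))**2 = (5*2)**2 = 10**2 = 100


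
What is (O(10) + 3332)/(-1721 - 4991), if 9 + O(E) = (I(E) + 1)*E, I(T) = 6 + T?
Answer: -3493/6712 ≈ -0.52041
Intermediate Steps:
O(E) = -9 + E*(7 + E) (O(E) = -9 + ((6 + E) + 1)*E = -9 + (7 + E)*E = -9 + E*(7 + E))
(O(10) + 3332)/(-1721 - 4991) = ((-9 + 10 + 10*(6 + 10)) + 3332)/(-1721 - 4991) = ((-9 + 10 + 10*16) + 3332)/(-6712) = ((-9 + 10 + 160) + 3332)*(-1/6712) = (161 + 3332)*(-1/6712) = 3493*(-1/6712) = -3493/6712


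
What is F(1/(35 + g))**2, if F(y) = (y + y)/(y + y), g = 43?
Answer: 1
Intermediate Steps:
F(y) = 1 (F(y) = (2*y)/((2*y)) = (2*y)*(1/(2*y)) = 1)
F(1/(35 + g))**2 = 1**2 = 1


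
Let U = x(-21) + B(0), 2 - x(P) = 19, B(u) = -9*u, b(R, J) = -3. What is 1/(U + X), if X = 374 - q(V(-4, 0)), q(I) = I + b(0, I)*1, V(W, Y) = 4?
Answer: 1/356 ≈ 0.0028090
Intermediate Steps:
x(P) = -17 (x(P) = 2 - 1*19 = 2 - 19 = -17)
q(I) = -3 + I (q(I) = I - 3*1 = I - 3 = -3 + I)
U = -17 (U = -17 - 9*0 = -17 + 0 = -17)
X = 373 (X = 374 - (-3 + 4) = 374 - 1*1 = 374 - 1 = 373)
1/(U + X) = 1/(-17 + 373) = 1/356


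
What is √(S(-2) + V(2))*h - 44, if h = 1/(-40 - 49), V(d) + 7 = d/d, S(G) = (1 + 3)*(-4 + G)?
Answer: -44 - I*√30/89 ≈ -44.0 - 0.061542*I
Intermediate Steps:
S(G) = -16 + 4*G (S(G) = 4*(-4 + G) = -16 + 4*G)
V(d) = -6 (V(d) = -7 + d/d = -7 + 1 = -6)
h = -1/89 (h = 1/(-89) = -1/89 ≈ -0.011236)
√(S(-2) + V(2))*h - 44 = √((-16 + 4*(-2)) - 6)*(-1/89) - 44 = √((-16 - 8) - 6)*(-1/89) - 44 = √(-24 - 6)*(-1/89) - 44 = √(-30)*(-1/89) - 44 = (I*√30)*(-1/89) - 44 = -I*√30/89 - 44 = -44 - I*√30/89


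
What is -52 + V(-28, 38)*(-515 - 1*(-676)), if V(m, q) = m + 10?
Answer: -2950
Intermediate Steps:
V(m, q) = 10 + m
-52 + V(-28, 38)*(-515 - 1*(-676)) = -52 + (10 - 28)*(-515 - 1*(-676)) = -52 - 18*(-515 + 676) = -52 - 18*161 = -52 - 2898 = -2950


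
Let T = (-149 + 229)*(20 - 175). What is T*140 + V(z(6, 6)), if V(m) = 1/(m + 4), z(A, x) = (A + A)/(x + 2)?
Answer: -19095998/11 ≈ -1.7360e+6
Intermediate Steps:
T = -12400 (T = 80*(-155) = -12400)
z(A, x) = 2*A/(2 + x) (z(A, x) = (2*A)/(2 + x) = 2*A/(2 + x))
V(m) = 1/(4 + m)
T*140 + V(z(6, 6)) = -12400*140 + 1/(4 + 2*6/(2 + 6)) = -1736000 + 1/(4 + 2*6/8) = -1736000 + 1/(4 + 2*6*(1/8)) = -1736000 + 1/(4 + 3/2) = -1736000 + 1/(11/2) = -1736000 + 2/11 = -19095998/11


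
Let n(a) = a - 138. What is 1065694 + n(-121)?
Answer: 1065435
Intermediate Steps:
n(a) = -138 + a
1065694 + n(-121) = 1065694 + (-138 - 121) = 1065694 - 259 = 1065435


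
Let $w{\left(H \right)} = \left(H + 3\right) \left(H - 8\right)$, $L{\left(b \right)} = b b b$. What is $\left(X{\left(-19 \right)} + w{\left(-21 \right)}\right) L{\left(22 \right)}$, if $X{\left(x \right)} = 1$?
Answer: $5568904$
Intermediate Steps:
$L{\left(b \right)} = b^{3}$ ($L{\left(b \right)} = b^{2} b = b^{3}$)
$w{\left(H \right)} = \left(-8 + H\right) \left(3 + H\right)$ ($w{\left(H \right)} = \left(3 + H\right) \left(-8 + H\right) = \left(-8 + H\right) \left(3 + H\right)$)
$\left(X{\left(-19 \right)} + w{\left(-21 \right)}\right) L{\left(22 \right)} = \left(1 - \left(-81 - 441\right)\right) 22^{3} = \left(1 + \left(-24 + 441 + 105\right)\right) 10648 = \left(1 + 522\right) 10648 = 523 \cdot 10648 = 5568904$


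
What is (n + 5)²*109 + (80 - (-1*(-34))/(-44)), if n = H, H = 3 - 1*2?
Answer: 88105/22 ≈ 4004.8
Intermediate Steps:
H = 1 (H = 3 - 2 = 1)
n = 1
(n + 5)²*109 + (80 - (-1*(-34))/(-44)) = (1 + 5)²*109 + (80 - (-1*(-34))/(-44)) = 6²*109 + (80 - 34*(-1)/44) = 36*109 + (80 - 1*(-17/22)) = 3924 + (80 + 17/22) = 3924 + 1777/22 = 88105/22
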